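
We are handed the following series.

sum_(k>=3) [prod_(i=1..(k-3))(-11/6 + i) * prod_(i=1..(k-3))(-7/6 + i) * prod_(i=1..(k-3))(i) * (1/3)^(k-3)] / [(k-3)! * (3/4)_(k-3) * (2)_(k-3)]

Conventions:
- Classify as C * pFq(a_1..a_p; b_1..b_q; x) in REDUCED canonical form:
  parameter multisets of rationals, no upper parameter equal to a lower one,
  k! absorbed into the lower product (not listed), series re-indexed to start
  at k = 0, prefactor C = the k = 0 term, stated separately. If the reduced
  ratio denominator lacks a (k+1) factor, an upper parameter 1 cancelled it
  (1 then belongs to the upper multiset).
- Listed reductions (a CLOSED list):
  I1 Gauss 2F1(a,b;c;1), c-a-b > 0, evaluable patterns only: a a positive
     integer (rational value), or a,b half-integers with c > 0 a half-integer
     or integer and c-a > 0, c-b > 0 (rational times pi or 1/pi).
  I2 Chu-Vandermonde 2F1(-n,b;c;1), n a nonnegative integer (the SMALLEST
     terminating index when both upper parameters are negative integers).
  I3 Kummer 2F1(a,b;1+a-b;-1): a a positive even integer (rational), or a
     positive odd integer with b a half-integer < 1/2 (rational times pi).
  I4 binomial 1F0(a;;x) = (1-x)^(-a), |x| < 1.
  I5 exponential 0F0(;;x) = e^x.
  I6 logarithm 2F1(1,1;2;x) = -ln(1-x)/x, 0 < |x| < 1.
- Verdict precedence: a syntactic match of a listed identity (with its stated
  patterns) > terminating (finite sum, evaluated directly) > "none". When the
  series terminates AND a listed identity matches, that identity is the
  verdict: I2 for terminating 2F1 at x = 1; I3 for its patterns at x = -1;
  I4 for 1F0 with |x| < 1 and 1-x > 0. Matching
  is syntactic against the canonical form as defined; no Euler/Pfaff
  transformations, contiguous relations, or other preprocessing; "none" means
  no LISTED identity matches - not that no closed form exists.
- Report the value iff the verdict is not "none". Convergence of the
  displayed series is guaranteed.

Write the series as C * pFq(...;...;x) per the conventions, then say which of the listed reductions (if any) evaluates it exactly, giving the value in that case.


The series (x = 1/3) is 3F2: upper {-5/6, -1/6, 1}, lower {3/4, 2}, prefactor 1. Verdict: none here - no I1-I6 shape fits x = 1/3 with lower {3/4, 2}.

Key step: t_0 = 1 here, and the running product (C = 1, x = 1/3) telescopes to a rising factorial.
Step ratio: r(k) = (1/3) * (k-5/6) (k-1/6) (k+1) / [(k+3/4) (k+2) (k+1)] - rational in k, leading ratio (1/3); with t_0 = 1, classification follows.


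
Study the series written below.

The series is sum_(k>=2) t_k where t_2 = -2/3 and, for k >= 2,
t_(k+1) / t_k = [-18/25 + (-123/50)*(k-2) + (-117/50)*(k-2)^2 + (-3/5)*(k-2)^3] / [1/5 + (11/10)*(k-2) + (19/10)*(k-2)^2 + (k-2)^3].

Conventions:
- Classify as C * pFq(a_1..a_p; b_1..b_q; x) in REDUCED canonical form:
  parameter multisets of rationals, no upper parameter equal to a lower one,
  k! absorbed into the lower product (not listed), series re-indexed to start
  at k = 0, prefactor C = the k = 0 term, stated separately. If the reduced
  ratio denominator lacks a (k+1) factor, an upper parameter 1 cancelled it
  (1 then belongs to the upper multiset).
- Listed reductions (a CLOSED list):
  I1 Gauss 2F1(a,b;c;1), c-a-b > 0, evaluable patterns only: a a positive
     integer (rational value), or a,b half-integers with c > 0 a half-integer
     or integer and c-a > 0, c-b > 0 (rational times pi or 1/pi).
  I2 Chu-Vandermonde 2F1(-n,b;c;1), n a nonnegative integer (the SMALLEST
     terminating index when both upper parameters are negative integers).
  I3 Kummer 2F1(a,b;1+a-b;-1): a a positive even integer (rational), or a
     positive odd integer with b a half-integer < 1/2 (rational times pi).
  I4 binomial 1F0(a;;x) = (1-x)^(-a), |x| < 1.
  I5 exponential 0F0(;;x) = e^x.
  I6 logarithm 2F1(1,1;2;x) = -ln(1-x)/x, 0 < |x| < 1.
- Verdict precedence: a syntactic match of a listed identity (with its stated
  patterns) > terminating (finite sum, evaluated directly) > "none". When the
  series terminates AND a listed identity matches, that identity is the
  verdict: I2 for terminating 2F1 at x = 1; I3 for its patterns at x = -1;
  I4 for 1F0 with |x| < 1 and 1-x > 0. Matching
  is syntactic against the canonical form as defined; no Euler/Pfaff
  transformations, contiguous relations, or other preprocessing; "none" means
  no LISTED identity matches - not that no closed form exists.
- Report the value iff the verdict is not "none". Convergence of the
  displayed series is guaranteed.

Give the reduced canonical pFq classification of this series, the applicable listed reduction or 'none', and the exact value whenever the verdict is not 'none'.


Canonical form: C = -2/3 times 2F1 with upper {1, 12/5}, lower {2/5}, x = -3/5. Verdict: none. No listed pattern accepts 2F1(1, 12/5; 2/5; -3/5).

Key step: t_0 = -2/3 here, and factor the ratio over Q (prefactor -2/3): negated roots = parameters.
Term ratio: r(k) = (-3/5) * (k+1) (k+12/5) / [(k+2/5) (k+1)] - rational in k. x = (-3/5); t_0 = -2/3; negate the roots.


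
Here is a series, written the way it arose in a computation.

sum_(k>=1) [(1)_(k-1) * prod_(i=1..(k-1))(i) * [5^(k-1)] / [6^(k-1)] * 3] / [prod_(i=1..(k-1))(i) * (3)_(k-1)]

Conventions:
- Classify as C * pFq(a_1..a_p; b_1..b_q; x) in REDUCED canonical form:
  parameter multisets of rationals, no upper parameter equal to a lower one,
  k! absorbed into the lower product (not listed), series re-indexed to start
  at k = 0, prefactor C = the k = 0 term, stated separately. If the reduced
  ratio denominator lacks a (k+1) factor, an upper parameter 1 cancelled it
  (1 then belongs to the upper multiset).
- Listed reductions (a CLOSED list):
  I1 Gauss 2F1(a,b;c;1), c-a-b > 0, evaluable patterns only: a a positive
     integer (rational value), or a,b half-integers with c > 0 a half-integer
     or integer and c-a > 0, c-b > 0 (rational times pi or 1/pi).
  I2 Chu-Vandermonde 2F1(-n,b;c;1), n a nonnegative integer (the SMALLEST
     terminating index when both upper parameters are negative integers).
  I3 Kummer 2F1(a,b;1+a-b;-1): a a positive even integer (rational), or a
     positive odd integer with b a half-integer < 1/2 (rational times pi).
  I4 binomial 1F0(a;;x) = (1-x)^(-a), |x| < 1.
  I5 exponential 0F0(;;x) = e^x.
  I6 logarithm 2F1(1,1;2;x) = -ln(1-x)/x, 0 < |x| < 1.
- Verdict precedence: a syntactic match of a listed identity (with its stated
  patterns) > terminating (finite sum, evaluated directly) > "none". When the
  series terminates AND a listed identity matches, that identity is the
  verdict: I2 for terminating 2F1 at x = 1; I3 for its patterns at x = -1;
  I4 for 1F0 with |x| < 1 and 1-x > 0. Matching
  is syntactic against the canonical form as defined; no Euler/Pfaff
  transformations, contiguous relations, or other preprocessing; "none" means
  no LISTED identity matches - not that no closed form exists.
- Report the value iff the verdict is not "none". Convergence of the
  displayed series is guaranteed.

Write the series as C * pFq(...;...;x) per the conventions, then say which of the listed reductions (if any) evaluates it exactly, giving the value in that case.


Canonical form: C = 3 times 2F1 with upper {1, 1}, lower {3}, x = 5/6. Verdict: none - at argument 5/6 the multisets {1, 1} ; {3} match no listed identity.

First insight: x = (5/6) and the two geometric factors (C = 3) combine into one argument.
Consecutive-term ratio: r(k) = (5/6) * (k+1) (k+1) / [(k+3) (k+1)] - rational in k. x = (5/6); t_0 = 3; negate the roots.


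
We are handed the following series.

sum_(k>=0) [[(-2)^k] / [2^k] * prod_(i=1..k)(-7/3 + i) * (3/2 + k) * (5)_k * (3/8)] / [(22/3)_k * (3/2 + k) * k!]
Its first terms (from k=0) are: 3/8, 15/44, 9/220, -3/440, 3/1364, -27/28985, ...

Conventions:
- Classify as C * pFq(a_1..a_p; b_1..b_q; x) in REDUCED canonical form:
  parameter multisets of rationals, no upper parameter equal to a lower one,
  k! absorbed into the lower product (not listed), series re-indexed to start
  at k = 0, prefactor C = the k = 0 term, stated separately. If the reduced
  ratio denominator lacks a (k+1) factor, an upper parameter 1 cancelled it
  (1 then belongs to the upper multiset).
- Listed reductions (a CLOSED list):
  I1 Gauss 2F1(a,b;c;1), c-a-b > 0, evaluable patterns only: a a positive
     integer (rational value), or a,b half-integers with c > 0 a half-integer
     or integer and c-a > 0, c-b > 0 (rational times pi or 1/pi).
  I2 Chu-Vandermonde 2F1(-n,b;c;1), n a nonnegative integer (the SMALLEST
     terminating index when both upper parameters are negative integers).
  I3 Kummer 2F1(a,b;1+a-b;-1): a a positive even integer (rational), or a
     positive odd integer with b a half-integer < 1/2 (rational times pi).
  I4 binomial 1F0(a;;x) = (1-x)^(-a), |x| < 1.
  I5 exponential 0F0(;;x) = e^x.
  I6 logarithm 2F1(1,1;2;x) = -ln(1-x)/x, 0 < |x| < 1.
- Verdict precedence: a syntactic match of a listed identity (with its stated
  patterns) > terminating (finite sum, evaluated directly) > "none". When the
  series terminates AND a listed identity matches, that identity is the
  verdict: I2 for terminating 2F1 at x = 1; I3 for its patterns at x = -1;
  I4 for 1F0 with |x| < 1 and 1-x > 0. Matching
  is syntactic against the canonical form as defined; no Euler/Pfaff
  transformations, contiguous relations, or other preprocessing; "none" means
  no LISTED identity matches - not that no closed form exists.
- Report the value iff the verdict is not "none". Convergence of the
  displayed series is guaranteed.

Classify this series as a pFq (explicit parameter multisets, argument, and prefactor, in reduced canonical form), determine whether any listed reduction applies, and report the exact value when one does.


Canonical form: C = 3/8 times 2F1 with upper {-4/3, 5}, lower {22/3}, x = -1. Verdict: none - at argument -1 the multisets {-4/3, 5} ; {22/3} match no listed identity.

Key step: with t_0 = 3/8, the two k-th powers (C = 3/8, x = -1) combine into one argument.
Consecutive-term ratio: r(k) = (-1) * (k-4/3) (k+5) / [(k+22/3) (k+1)] ; factor over Q: parameters, x = (-1), and C = 3/8.


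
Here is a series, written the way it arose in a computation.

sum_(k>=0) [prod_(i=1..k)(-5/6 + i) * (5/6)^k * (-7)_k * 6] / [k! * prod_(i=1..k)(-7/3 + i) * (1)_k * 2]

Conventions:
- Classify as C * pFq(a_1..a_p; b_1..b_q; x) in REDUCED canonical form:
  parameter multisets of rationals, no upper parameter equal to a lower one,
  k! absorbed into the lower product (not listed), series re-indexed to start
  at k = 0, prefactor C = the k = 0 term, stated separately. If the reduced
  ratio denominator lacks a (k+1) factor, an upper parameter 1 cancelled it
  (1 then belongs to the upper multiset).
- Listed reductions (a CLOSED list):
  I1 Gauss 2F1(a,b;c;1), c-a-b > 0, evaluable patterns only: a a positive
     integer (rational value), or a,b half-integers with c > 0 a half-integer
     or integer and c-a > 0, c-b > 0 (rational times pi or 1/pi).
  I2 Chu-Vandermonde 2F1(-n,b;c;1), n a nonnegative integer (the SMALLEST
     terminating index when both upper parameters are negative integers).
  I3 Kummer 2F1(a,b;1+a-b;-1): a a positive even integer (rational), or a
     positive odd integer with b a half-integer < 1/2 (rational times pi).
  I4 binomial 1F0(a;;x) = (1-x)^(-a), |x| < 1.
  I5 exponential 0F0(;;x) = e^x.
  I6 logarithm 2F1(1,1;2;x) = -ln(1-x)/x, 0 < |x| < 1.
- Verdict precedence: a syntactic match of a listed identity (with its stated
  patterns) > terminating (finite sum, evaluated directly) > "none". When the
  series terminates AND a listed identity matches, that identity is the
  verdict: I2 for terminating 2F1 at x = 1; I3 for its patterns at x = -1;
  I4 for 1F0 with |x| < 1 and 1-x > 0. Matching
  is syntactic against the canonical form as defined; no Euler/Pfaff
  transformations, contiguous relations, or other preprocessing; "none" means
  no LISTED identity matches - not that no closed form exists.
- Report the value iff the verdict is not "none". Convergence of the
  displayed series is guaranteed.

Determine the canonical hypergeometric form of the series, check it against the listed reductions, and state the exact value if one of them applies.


Prefactor 3, argument 5/6: 2F2 with upper {-7, 1/6} over lower {-4/3, 1}. Verdict: terminating. (-7)_k vanishes past k = 7, leaving a 8-term sum, computed directly. Sum: 88557367142527/16951598383104.

The tell: with t_0 = 3, the running product (C = 3) telescopes to a rising factorial.
Step ratio: r(k) = (5/6) * (k-7) (k+1/6) / [(k-4/3) (k+1) (k+1)] - rational in k, leading ratio (5/6); with t_0 = 3, classification follows.


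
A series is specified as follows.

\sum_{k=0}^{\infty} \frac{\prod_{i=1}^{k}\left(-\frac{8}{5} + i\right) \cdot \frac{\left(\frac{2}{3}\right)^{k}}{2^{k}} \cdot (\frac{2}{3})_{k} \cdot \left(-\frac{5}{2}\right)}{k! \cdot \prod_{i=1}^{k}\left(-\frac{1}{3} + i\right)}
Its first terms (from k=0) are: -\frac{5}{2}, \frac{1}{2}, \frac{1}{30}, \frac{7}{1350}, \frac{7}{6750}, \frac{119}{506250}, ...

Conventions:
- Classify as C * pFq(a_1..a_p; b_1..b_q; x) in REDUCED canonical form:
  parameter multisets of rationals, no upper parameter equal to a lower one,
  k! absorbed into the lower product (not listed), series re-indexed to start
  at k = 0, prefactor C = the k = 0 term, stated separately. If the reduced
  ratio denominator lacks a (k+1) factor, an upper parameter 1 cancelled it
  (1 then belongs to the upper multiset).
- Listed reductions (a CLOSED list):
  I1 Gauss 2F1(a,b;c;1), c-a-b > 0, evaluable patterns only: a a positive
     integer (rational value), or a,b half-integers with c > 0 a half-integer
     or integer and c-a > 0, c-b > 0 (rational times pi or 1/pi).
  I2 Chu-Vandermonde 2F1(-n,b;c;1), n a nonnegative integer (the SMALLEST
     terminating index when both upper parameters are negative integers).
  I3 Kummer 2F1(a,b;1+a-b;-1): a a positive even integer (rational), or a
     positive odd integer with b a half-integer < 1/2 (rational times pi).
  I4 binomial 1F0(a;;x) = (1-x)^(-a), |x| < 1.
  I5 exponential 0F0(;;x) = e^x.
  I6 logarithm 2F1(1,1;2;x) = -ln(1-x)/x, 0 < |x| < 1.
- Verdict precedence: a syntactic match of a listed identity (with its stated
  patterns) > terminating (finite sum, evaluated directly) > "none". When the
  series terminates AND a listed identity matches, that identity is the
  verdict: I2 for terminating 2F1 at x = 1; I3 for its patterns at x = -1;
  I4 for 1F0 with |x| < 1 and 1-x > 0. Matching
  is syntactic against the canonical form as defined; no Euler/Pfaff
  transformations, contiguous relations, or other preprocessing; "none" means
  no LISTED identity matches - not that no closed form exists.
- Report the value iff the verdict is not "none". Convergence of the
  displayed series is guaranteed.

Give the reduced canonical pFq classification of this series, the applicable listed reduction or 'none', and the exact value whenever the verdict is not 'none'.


Classification (C = -\frac{5}{2}): 1F0 with upper {-\frac{3}{5}}, lower {-}, argument x = \frac{1}{3}. Verdict: this is the I4 binomial reduction (the 1F0 binomial series: exponent 3/5, x = \frac{1}{3}). Exact value: \left(-\frac{5}{2}\right) \cdot \left(\frac{2}{3}\right)^{\frac{3}{5}}.

Key observation: from the first term -\frac{5}{2}: the two k-th powers (C = -5/2) combine into one argument.
Term ratio: r(k) = \frac{1}{3} * (k-\frac{3}{5}) / [(k+1)] ; factor over Q: parameters, x = \frac{1}{3}, and C = -\frac{5}{2}.


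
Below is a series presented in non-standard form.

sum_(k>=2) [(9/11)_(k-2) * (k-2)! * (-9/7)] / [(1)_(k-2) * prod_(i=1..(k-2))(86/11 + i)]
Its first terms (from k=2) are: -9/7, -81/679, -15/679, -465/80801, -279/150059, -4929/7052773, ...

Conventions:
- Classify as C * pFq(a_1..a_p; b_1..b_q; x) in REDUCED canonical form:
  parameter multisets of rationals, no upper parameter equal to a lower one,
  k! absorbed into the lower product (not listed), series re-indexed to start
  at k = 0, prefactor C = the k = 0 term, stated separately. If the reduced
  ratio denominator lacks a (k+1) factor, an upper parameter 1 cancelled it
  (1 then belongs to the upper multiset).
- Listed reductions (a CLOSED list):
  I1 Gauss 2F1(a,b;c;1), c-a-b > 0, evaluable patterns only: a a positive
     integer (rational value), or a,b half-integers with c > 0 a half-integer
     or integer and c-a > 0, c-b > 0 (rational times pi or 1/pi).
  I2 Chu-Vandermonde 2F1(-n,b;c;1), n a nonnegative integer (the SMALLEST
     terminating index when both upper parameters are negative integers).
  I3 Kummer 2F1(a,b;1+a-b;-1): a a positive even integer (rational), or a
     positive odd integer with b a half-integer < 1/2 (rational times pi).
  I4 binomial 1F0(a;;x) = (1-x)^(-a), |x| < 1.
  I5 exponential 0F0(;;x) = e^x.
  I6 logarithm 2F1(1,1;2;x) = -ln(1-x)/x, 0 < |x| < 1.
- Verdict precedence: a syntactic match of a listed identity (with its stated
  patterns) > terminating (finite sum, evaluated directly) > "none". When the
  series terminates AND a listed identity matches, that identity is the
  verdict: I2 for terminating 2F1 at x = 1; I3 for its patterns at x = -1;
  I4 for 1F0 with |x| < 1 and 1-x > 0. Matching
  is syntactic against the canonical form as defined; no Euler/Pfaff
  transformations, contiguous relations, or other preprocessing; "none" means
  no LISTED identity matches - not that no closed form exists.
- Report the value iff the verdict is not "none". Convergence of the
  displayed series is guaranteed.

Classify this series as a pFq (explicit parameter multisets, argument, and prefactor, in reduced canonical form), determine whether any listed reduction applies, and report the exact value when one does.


This is -9/7 * 2F1(9/11, 1; 97/11; 1) in reduced canonical form. Verdict (x = 1): Gauss (I1, integer-parameter pattern) applies (x = 1: the Gamma ratio telescopes since c-a-b = 7 > 0 and a = 1 in Z>0). Sum: -774/539.

Structural cue: t_0 being -9/7, (1)_k (prefactor -9/7) is k! itself.
Term ratio: r(k) = 1 * (k+9/11) (k+1) / [(k+97/11) (k+1)] - poly over poly, x = 1 from leading terms; C = -9/7 at k = 0.


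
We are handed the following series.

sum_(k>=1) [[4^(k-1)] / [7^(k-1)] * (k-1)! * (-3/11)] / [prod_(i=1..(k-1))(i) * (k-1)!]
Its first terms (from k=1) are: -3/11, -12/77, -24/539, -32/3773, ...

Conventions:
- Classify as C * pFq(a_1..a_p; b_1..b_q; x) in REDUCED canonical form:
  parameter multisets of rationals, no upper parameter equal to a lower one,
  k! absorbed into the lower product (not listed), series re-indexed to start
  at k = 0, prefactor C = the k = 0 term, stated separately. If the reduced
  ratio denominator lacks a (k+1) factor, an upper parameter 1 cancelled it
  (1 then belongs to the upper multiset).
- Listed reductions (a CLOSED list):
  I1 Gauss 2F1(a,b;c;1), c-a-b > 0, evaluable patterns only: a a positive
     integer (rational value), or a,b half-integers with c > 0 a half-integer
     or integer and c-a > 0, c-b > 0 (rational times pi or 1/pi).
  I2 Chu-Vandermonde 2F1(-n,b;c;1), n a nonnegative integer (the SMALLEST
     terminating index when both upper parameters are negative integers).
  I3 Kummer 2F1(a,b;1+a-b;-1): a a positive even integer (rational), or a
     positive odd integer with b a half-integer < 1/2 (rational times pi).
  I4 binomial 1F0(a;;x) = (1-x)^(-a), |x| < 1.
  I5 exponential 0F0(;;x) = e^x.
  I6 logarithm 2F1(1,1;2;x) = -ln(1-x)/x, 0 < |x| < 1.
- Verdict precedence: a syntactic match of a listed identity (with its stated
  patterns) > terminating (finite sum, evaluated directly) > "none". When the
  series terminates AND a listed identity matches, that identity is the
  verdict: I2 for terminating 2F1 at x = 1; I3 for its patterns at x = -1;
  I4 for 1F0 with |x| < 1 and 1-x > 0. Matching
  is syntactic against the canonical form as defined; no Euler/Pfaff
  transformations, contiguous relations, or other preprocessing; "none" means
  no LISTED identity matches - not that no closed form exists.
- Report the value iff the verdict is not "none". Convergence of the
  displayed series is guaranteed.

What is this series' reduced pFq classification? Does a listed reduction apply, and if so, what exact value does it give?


Structural cue: t_0 being -3/11, the parameter 1 appears in both the upper and lower lists and cancels.
Adjacent-term ratio: r(k) = (4/7) * 1 / [(k+1)] ; factor over Q: parameters, x = (4/7), and C = -3/11.

Canonical form: C = -3/11 times 0F0 with upper {-}, lower {-}, x = 4/7. Verdict: this is the exponential series (I5) (the 0F0 exponential series at x = 4/7). Exact value: (-3/11) * e^(4/7).


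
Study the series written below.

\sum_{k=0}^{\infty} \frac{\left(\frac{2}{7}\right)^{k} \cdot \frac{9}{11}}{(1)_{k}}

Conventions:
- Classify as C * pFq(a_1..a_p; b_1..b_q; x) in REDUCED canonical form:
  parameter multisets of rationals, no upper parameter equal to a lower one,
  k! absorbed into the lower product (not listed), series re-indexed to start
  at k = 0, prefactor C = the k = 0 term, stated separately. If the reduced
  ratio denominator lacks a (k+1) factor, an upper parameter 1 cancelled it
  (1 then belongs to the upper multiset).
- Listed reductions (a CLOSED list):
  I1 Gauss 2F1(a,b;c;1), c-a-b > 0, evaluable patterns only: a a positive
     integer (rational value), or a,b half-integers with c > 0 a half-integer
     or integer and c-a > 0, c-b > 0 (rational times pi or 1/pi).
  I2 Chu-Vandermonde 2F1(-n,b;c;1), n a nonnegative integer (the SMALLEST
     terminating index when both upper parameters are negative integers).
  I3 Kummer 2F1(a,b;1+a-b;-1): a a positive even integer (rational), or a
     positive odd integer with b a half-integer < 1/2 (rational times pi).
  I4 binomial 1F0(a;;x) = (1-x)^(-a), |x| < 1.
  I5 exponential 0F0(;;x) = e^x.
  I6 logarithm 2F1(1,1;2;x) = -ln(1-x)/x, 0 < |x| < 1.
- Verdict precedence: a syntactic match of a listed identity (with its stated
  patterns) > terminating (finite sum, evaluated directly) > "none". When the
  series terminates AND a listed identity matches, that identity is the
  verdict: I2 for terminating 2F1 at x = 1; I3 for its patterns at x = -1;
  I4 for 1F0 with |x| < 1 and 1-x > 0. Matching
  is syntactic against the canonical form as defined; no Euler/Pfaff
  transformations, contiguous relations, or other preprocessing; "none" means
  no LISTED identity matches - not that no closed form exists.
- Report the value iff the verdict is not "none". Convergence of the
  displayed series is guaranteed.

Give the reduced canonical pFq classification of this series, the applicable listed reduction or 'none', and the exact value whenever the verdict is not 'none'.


Prefactor \frac{9}{11}, argument \frac{2}{7}: 0F0 with upper {-} over lower {-}. Verdict: this is the I5 exponential reduction (the 0F0 exponential series at x = \frac{2}{7}). Sum: \frac{9}{11} \cdot e^{\frac{2}{7}}.

Key observation: t_0 being \frac{9}{11}, (1)_k (prefactor 9/11) is k! itself.
Consecutive-term ratio: r(k) = \frac{2}{7} * 1 / [(k+1)] - rational in k. x = \frac{2}{7}; t_0 = \frac{9}{11}; negate the roots.


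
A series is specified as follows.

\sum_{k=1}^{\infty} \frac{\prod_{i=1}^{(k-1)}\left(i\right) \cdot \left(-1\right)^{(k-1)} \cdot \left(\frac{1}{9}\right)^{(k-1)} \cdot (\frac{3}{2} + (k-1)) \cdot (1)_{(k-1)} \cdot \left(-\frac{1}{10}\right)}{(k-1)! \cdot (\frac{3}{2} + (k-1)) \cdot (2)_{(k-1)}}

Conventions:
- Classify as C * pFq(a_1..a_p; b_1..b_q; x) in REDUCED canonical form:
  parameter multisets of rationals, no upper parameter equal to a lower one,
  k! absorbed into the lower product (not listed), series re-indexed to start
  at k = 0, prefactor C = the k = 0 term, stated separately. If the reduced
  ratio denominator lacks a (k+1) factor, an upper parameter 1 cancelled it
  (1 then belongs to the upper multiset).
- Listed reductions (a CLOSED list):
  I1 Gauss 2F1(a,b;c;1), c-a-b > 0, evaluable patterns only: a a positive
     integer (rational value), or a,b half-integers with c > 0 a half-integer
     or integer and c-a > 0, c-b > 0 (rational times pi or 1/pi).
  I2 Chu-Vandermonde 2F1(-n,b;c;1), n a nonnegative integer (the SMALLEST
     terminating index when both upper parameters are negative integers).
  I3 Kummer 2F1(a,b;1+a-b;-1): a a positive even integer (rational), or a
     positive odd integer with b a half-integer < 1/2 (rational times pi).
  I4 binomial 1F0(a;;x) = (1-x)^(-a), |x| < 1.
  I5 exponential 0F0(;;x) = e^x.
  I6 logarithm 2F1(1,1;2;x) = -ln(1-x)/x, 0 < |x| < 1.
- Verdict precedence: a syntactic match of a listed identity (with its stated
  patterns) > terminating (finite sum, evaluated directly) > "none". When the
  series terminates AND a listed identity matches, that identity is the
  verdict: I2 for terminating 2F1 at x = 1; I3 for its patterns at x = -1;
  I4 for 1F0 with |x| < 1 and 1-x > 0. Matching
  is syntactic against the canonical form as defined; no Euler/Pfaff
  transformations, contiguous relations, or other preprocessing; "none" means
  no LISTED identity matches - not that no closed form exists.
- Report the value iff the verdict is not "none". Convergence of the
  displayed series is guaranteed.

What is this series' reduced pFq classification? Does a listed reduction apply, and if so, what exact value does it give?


This is -\frac{1}{10} * 2F1(1, 1; 2; -\frac{1}{9}) in reduced canonical form. Verdict: the I6 logarithm reduction applies (the logarithm: parameters (1,1;2), x = -\frac{1}{9}). Its exact value is \left(-\frac{9}{10}\right) \cdot \ln\left(\frac{10}{9}\right).

Structural cue: x = -\frac{1}{9} and striking the common factor k + 3/2 reduces the term (prefactor -1/10).
Term ratio: r(k) = -\frac{1}{9} * (k+1) (k+1) / [(k+2) (k+1)] - rational in k, leading ratio -\frac{1}{9}; with t_0 = -\frac{1}{10}, classification follows.


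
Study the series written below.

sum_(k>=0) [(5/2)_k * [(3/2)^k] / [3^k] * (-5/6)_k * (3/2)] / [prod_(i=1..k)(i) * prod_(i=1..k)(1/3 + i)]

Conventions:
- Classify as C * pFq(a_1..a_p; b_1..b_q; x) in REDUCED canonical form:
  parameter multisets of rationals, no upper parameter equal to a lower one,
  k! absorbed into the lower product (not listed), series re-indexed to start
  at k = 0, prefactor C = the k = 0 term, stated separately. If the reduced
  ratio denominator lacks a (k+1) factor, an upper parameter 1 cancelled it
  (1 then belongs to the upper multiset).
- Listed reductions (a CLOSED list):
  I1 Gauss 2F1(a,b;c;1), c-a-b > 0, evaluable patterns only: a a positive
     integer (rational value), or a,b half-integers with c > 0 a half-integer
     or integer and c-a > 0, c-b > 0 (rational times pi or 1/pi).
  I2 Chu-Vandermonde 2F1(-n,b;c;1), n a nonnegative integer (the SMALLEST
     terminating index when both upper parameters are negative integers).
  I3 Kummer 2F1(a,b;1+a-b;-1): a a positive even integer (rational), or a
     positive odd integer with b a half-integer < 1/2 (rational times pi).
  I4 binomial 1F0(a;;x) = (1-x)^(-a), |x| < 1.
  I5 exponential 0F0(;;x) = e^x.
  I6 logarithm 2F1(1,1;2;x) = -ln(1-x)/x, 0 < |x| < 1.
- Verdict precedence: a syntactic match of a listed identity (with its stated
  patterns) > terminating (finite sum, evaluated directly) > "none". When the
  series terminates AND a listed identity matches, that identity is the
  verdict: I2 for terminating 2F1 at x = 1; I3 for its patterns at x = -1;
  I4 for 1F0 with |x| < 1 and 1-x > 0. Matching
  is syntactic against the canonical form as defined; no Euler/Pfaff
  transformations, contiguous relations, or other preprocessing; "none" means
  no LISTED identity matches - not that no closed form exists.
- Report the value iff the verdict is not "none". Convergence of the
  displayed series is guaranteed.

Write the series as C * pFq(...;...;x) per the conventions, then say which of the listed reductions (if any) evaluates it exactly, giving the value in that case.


Canonical form: C = 3/2 times 2F1 with upper {-5/6, 5/2}, lower {4/3}, x = 1/2. Verdict: none. A 2F1 with upper {-5/6, 5/2} fits none of I1-I6 at x = 1/2; the sum runs forever.

First insight: x = (1/2) and the product of the first k integers (C = 3/2, x = 1/2) is k!.
Step ratio: r(k) = (1/2) * (k-5/6) (k+5/2) / [(k+4/3) (k+1)] - rational in k. x = (1/2); t_0 = 3/2; negate the roots.


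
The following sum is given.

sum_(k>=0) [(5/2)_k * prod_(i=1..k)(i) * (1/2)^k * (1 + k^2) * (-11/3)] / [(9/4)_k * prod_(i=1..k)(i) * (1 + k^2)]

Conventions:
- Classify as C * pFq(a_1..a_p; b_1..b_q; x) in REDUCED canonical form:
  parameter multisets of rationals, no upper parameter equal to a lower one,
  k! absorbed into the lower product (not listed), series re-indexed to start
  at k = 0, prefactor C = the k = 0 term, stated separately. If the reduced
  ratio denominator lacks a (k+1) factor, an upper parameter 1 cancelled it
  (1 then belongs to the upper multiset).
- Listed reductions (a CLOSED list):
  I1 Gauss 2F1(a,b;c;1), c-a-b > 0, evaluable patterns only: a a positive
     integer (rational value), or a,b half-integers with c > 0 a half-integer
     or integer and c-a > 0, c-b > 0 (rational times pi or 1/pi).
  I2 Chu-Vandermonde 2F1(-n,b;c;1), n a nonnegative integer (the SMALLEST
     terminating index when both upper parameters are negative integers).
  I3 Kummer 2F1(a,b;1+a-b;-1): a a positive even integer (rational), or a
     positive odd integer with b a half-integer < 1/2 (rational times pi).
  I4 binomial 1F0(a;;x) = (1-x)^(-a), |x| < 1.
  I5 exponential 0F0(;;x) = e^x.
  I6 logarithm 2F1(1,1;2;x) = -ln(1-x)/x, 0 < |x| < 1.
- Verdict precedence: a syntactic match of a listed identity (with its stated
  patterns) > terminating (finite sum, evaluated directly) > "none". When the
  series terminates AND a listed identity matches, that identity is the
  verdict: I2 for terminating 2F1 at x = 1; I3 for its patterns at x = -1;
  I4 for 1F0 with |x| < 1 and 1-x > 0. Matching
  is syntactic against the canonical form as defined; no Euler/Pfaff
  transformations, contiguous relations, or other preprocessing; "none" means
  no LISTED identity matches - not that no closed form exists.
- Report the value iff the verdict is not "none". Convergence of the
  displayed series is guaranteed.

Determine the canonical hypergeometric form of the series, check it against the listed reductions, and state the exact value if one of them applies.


This is -11/3 * 2F1(1, 5/2; 9/4; 1/2) in reduced canonical form. Verdict: none here - no I1-I6 shape fits x = 1/2 with lower {9/4}.

Key observation: from the first term -11/3: the product of the first k integers (C = -11/3, x = 1/2) is k!.
Consecutive-term ratio: r(k) = (1/2) * (k+1) (k+5/2) / [(k+9/4) (k+1)] - poly over poly, x = (1/2) from leading terms; C = -11/3 at k = 0.


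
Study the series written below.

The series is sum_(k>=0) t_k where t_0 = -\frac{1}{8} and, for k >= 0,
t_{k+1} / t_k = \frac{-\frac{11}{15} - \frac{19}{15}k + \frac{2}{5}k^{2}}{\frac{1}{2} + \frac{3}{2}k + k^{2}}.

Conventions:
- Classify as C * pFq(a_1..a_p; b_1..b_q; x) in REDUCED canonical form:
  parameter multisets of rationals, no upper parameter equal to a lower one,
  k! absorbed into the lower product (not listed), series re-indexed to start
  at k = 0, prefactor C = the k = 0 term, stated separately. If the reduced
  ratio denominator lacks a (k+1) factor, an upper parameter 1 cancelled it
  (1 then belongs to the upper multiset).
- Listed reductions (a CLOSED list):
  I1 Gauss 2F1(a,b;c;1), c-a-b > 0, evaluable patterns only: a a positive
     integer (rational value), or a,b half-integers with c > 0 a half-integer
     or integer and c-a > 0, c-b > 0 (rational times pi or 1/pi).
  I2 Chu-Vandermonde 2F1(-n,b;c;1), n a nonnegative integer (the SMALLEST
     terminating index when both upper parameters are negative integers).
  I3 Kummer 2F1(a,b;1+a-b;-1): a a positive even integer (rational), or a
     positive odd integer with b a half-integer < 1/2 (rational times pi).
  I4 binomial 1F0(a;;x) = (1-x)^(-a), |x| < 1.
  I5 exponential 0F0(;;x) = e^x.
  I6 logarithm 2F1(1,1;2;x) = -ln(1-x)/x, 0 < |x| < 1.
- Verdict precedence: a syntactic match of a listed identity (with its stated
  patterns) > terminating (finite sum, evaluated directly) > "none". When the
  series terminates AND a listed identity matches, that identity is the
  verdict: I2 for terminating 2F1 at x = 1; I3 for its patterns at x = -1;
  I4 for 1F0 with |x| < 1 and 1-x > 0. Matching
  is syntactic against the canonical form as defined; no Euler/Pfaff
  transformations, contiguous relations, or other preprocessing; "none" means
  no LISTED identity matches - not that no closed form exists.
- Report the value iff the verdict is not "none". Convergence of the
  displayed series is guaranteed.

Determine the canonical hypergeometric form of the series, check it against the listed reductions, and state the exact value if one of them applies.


x = \frac{2}{5} here; the reduced form reads 1F0, upper {-\frac{11}{3}}, lower {-}, C = -\frac{1}{8}. Verdict: binomial (I4) fires (the 1F0 binomial series: exponent 11/3, x = \frac{2}{5}). Exact value: \left(-\frac{1}{8}\right) \cdot \left(\frac{3}{5}\right)^{\frac{11}{3}}.

Structural cue: t_0 = -\frac{1}{8} here, and roots of the ratio polynomials (C = -1/8, x = 2/5) are the negated parameters.
Consecutive-term ratio: r(k) = \frac{2}{5} * (k-\frac{11}{3}) / [(k+1)] - rational in k. x = \frac{2}{5}; t_0 = -\frac{1}{8}; negate the roots.


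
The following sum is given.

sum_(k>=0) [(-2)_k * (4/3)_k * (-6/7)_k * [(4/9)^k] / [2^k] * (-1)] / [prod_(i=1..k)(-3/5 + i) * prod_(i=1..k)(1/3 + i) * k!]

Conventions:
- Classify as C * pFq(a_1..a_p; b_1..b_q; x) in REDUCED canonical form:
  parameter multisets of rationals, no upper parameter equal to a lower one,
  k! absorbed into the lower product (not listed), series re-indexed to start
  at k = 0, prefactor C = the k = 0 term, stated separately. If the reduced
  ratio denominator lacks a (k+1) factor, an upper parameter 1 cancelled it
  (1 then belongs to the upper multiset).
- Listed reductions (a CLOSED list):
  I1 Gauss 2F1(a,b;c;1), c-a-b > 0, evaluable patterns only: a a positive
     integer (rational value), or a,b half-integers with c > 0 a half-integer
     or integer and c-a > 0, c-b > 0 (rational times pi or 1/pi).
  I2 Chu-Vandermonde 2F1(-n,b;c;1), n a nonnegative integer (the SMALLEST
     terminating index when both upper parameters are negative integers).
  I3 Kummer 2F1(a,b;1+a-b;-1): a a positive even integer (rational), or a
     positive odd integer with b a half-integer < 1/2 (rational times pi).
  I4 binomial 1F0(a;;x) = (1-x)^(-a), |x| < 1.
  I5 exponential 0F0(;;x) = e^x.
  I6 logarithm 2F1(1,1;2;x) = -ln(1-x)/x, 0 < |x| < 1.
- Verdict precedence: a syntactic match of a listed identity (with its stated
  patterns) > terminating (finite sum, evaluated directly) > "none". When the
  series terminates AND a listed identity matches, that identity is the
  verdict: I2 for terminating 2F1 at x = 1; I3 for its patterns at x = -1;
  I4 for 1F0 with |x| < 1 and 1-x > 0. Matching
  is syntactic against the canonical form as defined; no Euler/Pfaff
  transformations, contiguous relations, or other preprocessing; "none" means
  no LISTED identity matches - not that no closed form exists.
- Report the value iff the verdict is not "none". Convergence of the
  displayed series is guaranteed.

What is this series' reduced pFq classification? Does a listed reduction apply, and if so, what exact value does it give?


First insight: with t_0 = -1, the parameter 4/3 appears in both the upper and lower lists and cancels.
Adjacent-term ratio: r(k) = (2/9) * (k-2) (k-6/7) / [(k+2/5) (k+1)] - rational; roots negated = parameters, x = (2/9), C = -1.

With C = -1: the canonical form is 2F1(-2, -6/7; 2/5; 2/9). Verdict: terminating - no listed pattern fits, but -2 in the upper list cuts the series at k = 2; direct evaluation. Value: -17981/9261.


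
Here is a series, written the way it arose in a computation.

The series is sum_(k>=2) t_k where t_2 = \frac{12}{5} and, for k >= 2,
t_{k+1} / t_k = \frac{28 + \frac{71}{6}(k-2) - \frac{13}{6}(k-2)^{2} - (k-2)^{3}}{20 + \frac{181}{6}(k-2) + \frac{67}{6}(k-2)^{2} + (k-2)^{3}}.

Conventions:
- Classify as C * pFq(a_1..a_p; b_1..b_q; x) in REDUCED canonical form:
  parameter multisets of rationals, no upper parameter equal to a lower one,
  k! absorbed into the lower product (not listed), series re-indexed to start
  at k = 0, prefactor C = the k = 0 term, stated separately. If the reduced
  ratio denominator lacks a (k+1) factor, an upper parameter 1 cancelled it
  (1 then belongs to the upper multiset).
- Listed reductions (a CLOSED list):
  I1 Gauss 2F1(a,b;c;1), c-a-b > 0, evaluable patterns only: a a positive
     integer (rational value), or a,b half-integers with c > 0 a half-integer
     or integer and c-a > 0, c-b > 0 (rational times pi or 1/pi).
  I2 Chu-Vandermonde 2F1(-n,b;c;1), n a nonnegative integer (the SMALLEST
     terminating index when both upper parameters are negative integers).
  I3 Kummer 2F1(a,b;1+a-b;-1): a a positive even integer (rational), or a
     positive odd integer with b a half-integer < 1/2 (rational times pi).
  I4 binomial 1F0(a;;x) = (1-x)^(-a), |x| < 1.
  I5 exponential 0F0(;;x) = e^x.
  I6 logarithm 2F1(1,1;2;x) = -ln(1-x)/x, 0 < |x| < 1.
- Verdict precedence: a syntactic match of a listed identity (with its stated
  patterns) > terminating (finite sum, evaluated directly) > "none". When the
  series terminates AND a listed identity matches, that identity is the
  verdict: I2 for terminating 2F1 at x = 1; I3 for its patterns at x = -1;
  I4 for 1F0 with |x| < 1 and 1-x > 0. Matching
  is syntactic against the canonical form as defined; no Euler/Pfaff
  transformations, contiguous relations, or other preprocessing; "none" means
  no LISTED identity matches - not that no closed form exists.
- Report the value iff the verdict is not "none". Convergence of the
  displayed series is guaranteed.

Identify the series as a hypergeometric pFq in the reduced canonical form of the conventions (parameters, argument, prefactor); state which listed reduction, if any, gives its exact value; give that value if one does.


This is \frac{12}{5} * 2F1(-\frac{7}{2}, 3; \frac{15}{2}; -1) in reduced canonical form. Verdict at x = -1: Kummer's theorem (I3) matches (x = -1; c = \frac{15}{2} equals 1+a-b for upper {-\frac{7}{2}, 3}: listed pattern). Its exact value is \frac{27027}{10240} \cdot \pi.

The tell: with t_0 = \frac{12}{5}, factor the ratio over Q (C = 12/5, x = -1): negated roots = parameters.
Ratio: r(k) = -1 * (k-\frac{7}{2}) (k+3) / [(k+\frac{15}{2}) (k+1)] ; factor over Q: parameters, x = -1, and C = \frac{12}{5}.


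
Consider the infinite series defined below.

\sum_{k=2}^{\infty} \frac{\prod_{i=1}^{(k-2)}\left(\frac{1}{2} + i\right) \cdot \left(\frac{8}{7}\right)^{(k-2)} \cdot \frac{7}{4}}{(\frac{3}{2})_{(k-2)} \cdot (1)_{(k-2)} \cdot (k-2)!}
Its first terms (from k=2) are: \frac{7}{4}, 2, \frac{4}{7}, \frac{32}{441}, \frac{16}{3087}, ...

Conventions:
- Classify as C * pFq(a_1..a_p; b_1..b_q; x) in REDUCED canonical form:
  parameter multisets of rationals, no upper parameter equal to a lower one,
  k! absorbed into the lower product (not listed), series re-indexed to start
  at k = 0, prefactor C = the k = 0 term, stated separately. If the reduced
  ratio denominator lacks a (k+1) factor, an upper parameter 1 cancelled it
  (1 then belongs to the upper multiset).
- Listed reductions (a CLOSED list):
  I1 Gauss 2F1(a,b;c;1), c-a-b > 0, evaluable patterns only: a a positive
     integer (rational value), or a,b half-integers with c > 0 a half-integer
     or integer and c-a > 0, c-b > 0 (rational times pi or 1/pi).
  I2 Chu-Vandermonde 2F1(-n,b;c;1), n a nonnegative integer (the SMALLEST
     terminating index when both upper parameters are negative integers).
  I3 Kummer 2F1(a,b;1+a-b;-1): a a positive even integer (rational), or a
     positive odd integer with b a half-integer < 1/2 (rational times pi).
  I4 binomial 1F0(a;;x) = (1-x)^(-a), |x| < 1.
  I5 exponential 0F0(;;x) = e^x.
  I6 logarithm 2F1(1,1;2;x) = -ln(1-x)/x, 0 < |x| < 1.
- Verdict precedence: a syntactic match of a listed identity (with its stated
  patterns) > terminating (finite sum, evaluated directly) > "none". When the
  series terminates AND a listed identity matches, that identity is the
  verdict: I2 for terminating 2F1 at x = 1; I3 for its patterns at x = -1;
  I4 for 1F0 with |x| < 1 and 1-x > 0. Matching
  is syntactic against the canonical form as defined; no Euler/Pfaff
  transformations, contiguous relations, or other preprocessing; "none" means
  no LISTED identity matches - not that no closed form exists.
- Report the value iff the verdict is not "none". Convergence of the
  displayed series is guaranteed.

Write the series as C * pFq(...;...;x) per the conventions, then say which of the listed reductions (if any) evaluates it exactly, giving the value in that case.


At argument \frac{8}{7}: a 0F1 with upper {-}, lower {1}, scaled by C = \frac{7}{4}. Verdict: none - this 0F1 at x = \frac{8}{7} matches no listed pattern, and upper {-} holds no stopper.

Key observation: t_0 = \frac{7}{4} here, and the parameter 3/2 appears in both the upper and lower lists and cancels.
Term ratio: r(k) = \frac{8}{7} * 1 / [(k+1) (k+1)] - rational in k. x = \frac{8}{7}; t_0 = \frac{7}{4}; negate the roots.
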